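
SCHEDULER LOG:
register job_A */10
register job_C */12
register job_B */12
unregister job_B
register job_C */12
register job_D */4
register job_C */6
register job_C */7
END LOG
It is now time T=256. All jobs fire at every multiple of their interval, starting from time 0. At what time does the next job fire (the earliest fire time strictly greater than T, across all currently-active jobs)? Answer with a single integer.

Op 1: register job_A */10 -> active={job_A:*/10}
Op 2: register job_C */12 -> active={job_A:*/10, job_C:*/12}
Op 3: register job_B */12 -> active={job_A:*/10, job_B:*/12, job_C:*/12}
Op 4: unregister job_B -> active={job_A:*/10, job_C:*/12}
Op 5: register job_C */12 -> active={job_A:*/10, job_C:*/12}
Op 6: register job_D */4 -> active={job_A:*/10, job_C:*/12, job_D:*/4}
Op 7: register job_C */6 -> active={job_A:*/10, job_C:*/6, job_D:*/4}
Op 8: register job_C */7 -> active={job_A:*/10, job_C:*/7, job_D:*/4}
  job_A: interval 10, next fire after T=256 is 260
  job_C: interval 7, next fire after T=256 is 259
  job_D: interval 4, next fire after T=256 is 260
Earliest fire time = 259 (job job_C)

Answer: 259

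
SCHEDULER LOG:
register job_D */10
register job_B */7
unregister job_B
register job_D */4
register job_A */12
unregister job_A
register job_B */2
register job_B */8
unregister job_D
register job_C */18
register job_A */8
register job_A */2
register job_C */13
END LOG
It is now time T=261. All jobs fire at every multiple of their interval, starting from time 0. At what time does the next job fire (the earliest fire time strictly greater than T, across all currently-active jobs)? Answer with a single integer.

Answer: 262

Derivation:
Op 1: register job_D */10 -> active={job_D:*/10}
Op 2: register job_B */7 -> active={job_B:*/7, job_D:*/10}
Op 3: unregister job_B -> active={job_D:*/10}
Op 4: register job_D */4 -> active={job_D:*/4}
Op 5: register job_A */12 -> active={job_A:*/12, job_D:*/4}
Op 6: unregister job_A -> active={job_D:*/4}
Op 7: register job_B */2 -> active={job_B:*/2, job_D:*/4}
Op 8: register job_B */8 -> active={job_B:*/8, job_D:*/4}
Op 9: unregister job_D -> active={job_B:*/8}
Op 10: register job_C */18 -> active={job_B:*/8, job_C:*/18}
Op 11: register job_A */8 -> active={job_A:*/8, job_B:*/8, job_C:*/18}
Op 12: register job_A */2 -> active={job_A:*/2, job_B:*/8, job_C:*/18}
Op 13: register job_C */13 -> active={job_A:*/2, job_B:*/8, job_C:*/13}
  job_A: interval 2, next fire after T=261 is 262
  job_B: interval 8, next fire after T=261 is 264
  job_C: interval 13, next fire after T=261 is 273
Earliest fire time = 262 (job job_A)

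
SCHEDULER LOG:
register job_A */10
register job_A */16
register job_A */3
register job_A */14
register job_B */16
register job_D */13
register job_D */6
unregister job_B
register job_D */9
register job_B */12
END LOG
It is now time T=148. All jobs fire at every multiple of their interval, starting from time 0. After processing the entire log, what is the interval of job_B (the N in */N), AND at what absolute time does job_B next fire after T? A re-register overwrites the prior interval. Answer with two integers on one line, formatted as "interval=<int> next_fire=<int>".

Op 1: register job_A */10 -> active={job_A:*/10}
Op 2: register job_A */16 -> active={job_A:*/16}
Op 3: register job_A */3 -> active={job_A:*/3}
Op 4: register job_A */14 -> active={job_A:*/14}
Op 5: register job_B */16 -> active={job_A:*/14, job_B:*/16}
Op 6: register job_D */13 -> active={job_A:*/14, job_B:*/16, job_D:*/13}
Op 7: register job_D */6 -> active={job_A:*/14, job_B:*/16, job_D:*/6}
Op 8: unregister job_B -> active={job_A:*/14, job_D:*/6}
Op 9: register job_D */9 -> active={job_A:*/14, job_D:*/9}
Op 10: register job_B */12 -> active={job_A:*/14, job_B:*/12, job_D:*/9}
Final interval of job_B = 12
Next fire of job_B after T=148: (148//12+1)*12 = 156

Answer: interval=12 next_fire=156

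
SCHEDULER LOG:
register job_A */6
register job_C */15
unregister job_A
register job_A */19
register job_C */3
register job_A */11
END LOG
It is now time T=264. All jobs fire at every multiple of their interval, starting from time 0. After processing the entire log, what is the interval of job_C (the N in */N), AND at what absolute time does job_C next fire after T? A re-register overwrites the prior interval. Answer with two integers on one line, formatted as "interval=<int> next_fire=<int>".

Op 1: register job_A */6 -> active={job_A:*/6}
Op 2: register job_C */15 -> active={job_A:*/6, job_C:*/15}
Op 3: unregister job_A -> active={job_C:*/15}
Op 4: register job_A */19 -> active={job_A:*/19, job_C:*/15}
Op 5: register job_C */3 -> active={job_A:*/19, job_C:*/3}
Op 6: register job_A */11 -> active={job_A:*/11, job_C:*/3}
Final interval of job_C = 3
Next fire of job_C after T=264: (264//3+1)*3 = 267

Answer: interval=3 next_fire=267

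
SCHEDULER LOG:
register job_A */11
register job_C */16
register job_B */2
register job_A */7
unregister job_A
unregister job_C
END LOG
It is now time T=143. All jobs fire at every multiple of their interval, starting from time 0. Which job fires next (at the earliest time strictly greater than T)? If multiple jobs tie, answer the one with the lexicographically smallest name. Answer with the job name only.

Answer: job_B

Derivation:
Op 1: register job_A */11 -> active={job_A:*/11}
Op 2: register job_C */16 -> active={job_A:*/11, job_C:*/16}
Op 3: register job_B */2 -> active={job_A:*/11, job_B:*/2, job_C:*/16}
Op 4: register job_A */7 -> active={job_A:*/7, job_B:*/2, job_C:*/16}
Op 5: unregister job_A -> active={job_B:*/2, job_C:*/16}
Op 6: unregister job_C -> active={job_B:*/2}
  job_B: interval 2, next fire after T=143 is 144
Earliest = 144, winner (lex tiebreak) = job_B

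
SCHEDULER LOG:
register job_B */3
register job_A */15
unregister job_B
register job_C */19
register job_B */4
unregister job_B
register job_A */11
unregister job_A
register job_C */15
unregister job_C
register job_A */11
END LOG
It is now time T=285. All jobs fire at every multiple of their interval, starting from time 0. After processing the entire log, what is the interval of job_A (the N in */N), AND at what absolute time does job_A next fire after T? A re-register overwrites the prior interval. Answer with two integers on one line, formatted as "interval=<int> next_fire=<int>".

Answer: interval=11 next_fire=286

Derivation:
Op 1: register job_B */3 -> active={job_B:*/3}
Op 2: register job_A */15 -> active={job_A:*/15, job_B:*/3}
Op 3: unregister job_B -> active={job_A:*/15}
Op 4: register job_C */19 -> active={job_A:*/15, job_C:*/19}
Op 5: register job_B */4 -> active={job_A:*/15, job_B:*/4, job_C:*/19}
Op 6: unregister job_B -> active={job_A:*/15, job_C:*/19}
Op 7: register job_A */11 -> active={job_A:*/11, job_C:*/19}
Op 8: unregister job_A -> active={job_C:*/19}
Op 9: register job_C */15 -> active={job_C:*/15}
Op 10: unregister job_C -> active={}
Op 11: register job_A */11 -> active={job_A:*/11}
Final interval of job_A = 11
Next fire of job_A after T=285: (285//11+1)*11 = 286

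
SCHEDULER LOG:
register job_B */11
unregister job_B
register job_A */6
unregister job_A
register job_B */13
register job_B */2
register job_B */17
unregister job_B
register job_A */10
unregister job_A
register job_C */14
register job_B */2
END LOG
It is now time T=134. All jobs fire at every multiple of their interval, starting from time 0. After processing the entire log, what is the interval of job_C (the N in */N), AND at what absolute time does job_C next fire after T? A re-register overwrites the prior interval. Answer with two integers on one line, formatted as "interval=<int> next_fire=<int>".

Answer: interval=14 next_fire=140

Derivation:
Op 1: register job_B */11 -> active={job_B:*/11}
Op 2: unregister job_B -> active={}
Op 3: register job_A */6 -> active={job_A:*/6}
Op 4: unregister job_A -> active={}
Op 5: register job_B */13 -> active={job_B:*/13}
Op 6: register job_B */2 -> active={job_B:*/2}
Op 7: register job_B */17 -> active={job_B:*/17}
Op 8: unregister job_B -> active={}
Op 9: register job_A */10 -> active={job_A:*/10}
Op 10: unregister job_A -> active={}
Op 11: register job_C */14 -> active={job_C:*/14}
Op 12: register job_B */2 -> active={job_B:*/2, job_C:*/14}
Final interval of job_C = 14
Next fire of job_C after T=134: (134//14+1)*14 = 140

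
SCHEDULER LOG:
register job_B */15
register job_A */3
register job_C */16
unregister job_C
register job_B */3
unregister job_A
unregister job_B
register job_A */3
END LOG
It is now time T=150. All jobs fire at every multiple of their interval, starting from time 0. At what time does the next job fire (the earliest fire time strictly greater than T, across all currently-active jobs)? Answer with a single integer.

Answer: 153

Derivation:
Op 1: register job_B */15 -> active={job_B:*/15}
Op 2: register job_A */3 -> active={job_A:*/3, job_B:*/15}
Op 3: register job_C */16 -> active={job_A:*/3, job_B:*/15, job_C:*/16}
Op 4: unregister job_C -> active={job_A:*/3, job_B:*/15}
Op 5: register job_B */3 -> active={job_A:*/3, job_B:*/3}
Op 6: unregister job_A -> active={job_B:*/3}
Op 7: unregister job_B -> active={}
Op 8: register job_A */3 -> active={job_A:*/3}
  job_A: interval 3, next fire after T=150 is 153
Earliest fire time = 153 (job job_A)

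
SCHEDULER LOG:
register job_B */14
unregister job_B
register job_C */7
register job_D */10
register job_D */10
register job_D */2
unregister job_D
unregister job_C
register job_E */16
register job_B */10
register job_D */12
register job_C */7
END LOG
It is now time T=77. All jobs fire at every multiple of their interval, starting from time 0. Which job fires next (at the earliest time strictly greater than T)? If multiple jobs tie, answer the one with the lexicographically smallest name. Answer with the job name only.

Answer: job_B

Derivation:
Op 1: register job_B */14 -> active={job_B:*/14}
Op 2: unregister job_B -> active={}
Op 3: register job_C */7 -> active={job_C:*/7}
Op 4: register job_D */10 -> active={job_C:*/7, job_D:*/10}
Op 5: register job_D */10 -> active={job_C:*/7, job_D:*/10}
Op 6: register job_D */2 -> active={job_C:*/7, job_D:*/2}
Op 7: unregister job_D -> active={job_C:*/7}
Op 8: unregister job_C -> active={}
Op 9: register job_E */16 -> active={job_E:*/16}
Op 10: register job_B */10 -> active={job_B:*/10, job_E:*/16}
Op 11: register job_D */12 -> active={job_B:*/10, job_D:*/12, job_E:*/16}
Op 12: register job_C */7 -> active={job_B:*/10, job_C:*/7, job_D:*/12, job_E:*/16}
  job_B: interval 10, next fire after T=77 is 80
  job_C: interval 7, next fire after T=77 is 84
  job_D: interval 12, next fire after T=77 is 84
  job_E: interval 16, next fire after T=77 is 80
Earliest = 80, winner (lex tiebreak) = job_B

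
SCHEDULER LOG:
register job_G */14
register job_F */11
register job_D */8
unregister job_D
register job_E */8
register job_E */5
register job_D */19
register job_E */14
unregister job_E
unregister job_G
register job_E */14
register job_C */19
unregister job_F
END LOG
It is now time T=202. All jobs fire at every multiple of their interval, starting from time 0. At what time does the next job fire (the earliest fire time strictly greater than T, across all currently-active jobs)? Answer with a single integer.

Answer: 209

Derivation:
Op 1: register job_G */14 -> active={job_G:*/14}
Op 2: register job_F */11 -> active={job_F:*/11, job_G:*/14}
Op 3: register job_D */8 -> active={job_D:*/8, job_F:*/11, job_G:*/14}
Op 4: unregister job_D -> active={job_F:*/11, job_G:*/14}
Op 5: register job_E */8 -> active={job_E:*/8, job_F:*/11, job_G:*/14}
Op 6: register job_E */5 -> active={job_E:*/5, job_F:*/11, job_G:*/14}
Op 7: register job_D */19 -> active={job_D:*/19, job_E:*/5, job_F:*/11, job_G:*/14}
Op 8: register job_E */14 -> active={job_D:*/19, job_E:*/14, job_F:*/11, job_G:*/14}
Op 9: unregister job_E -> active={job_D:*/19, job_F:*/11, job_G:*/14}
Op 10: unregister job_G -> active={job_D:*/19, job_F:*/11}
Op 11: register job_E */14 -> active={job_D:*/19, job_E:*/14, job_F:*/11}
Op 12: register job_C */19 -> active={job_C:*/19, job_D:*/19, job_E:*/14, job_F:*/11}
Op 13: unregister job_F -> active={job_C:*/19, job_D:*/19, job_E:*/14}
  job_C: interval 19, next fire after T=202 is 209
  job_D: interval 19, next fire after T=202 is 209
  job_E: interval 14, next fire after T=202 is 210
Earliest fire time = 209 (job job_C)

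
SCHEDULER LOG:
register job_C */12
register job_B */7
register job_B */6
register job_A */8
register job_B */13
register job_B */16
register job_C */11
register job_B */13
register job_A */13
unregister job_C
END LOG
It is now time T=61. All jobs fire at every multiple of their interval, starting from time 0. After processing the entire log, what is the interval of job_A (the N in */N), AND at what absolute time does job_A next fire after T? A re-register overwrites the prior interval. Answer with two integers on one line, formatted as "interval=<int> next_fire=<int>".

Answer: interval=13 next_fire=65

Derivation:
Op 1: register job_C */12 -> active={job_C:*/12}
Op 2: register job_B */7 -> active={job_B:*/7, job_C:*/12}
Op 3: register job_B */6 -> active={job_B:*/6, job_C:*/12}
Op 4: register job_A */8 -> active={job_A:*/8, job_B:*/6, job_C:*/12}
Op 5: register job_B */13 -> active={job_A:*/8, job_B:*/13, job_C:*/12}
Op 6: register job_B */16 -> active={job_A:*/8, job_B:*/16, job_C:*/12}
Op 7: register job_C */11 -> active={job_A:*/8, job_B:*/16, job_C:*/11}
Op 8: register job_B */13 -> active={job_A:*/8, job_B:*/13, job_C:*/11}
Op 9: register job_A */13 -> active={job_A:*/13, job_B:*/13, job_C:*/11}
Op 10: unregister job_C -> active={job_A:*/13, job_B:*/13}
Final interval of job_A = 13
Next fire of job_A after T=61: (61//13+1)*13 = 65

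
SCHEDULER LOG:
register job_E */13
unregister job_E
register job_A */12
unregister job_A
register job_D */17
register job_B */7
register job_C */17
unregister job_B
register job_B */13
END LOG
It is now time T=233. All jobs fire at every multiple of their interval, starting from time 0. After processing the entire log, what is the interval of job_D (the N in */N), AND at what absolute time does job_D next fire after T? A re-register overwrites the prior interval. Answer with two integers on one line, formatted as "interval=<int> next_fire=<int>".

Op 1: register job_E */13 -> active={job_E:*/13}
Op 2: unregister job_E -> active={}
Op 3: register job_A */12 -> active={job_A:*/12}
Op 4: unregister job_A -> active={}
Op 5: register job_D */17 -> active={job_D:*/17}
Op 6: register job_B */7 -> active={job_B:*/7, job_D:*/17}
Op 7: register job_C */17 -> active={job_B:*/7, job_C:*/17, job_D:*/17}
Op 8: unregister job_B -> active={job_C:*/17, job_D:*/17}
Op 9: register job_B */13 -> active={job_B:*/13, job_C:*/17, job_D:*/17}
Final interval of job_D = 17
Next fire of job_D after T=233: (233//17+1)*17 = 238

Answer: interval=17 next_fire=238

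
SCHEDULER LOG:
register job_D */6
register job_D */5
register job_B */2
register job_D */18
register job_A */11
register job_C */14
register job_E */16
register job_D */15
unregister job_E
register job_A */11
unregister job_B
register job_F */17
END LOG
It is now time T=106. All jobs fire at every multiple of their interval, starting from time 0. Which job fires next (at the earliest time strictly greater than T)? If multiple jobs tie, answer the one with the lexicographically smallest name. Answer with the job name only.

Op 1: register job_D */6 -> active={job_D:*/6}
Op 2: register job_D */5 -> active={job_D:*/5}
Op 3: register job_B */2 -> active={job_B:*/2, job_D:*/5}
Op 4: register job_D */18 -> active={job_B:*/2, job_D:*/18}
Op 5: register job_A */11 -> active={job_A:*/11, job_B:*/2, job_D:*/18}
Op 6: register job_C */14 -> active={job_A:*/11, job_B:*/2, job_C:*/14, job_D:*/18}
Op 7: register job_E */16 -> active={job_A:*/11, job_B:*/2, job_C:*/14, job_D:*/18, job_E:*/16}
Op 8: register job_D */15 -> active={job_A:*/11, job_B:*/2, job_C:*/14, job_D:*/15, job_E:*/16}
Op 9: unregister job_E -> active={job_A:*/11, job_B:*/2, job_C:*/14, job_D:*/15}
Op 10: register job_A */11 -> active={job_A:*/11, job_B:*/2, job_C:*/14, job_D:*/15}
Op 11: unregister job_B -> active={job_A:*/11, job_C:*/14, job_D:*/15}
Op 12: register job_F */17 -> active={job_A:*/11, job_C:*/14, job_D:*/15, job_F:*/17}
  job_A: interval 11, next fire after T=106 is 110
  job_C: interval 14, next fire after T=106 is 112
  job_D: interval 15, next fire after T=106 is 120
  job_F: interval 17, next fire after T=106 is 119
Earliest = 110, winner (lex tiebreak) = job_A

Answer: job_A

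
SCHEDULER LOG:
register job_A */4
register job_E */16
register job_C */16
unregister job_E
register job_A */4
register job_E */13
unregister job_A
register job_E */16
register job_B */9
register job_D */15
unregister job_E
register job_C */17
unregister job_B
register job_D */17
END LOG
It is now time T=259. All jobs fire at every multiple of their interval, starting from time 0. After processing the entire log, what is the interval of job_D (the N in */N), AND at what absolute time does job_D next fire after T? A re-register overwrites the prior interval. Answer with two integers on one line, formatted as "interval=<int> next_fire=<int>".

Answer: interval=17 next_fire=272

Derivation:
Op 1: register job_A */4 -> active={job_A:*/4}
Op 2: register job_E */16 -> active={job_A:*/4, job_E:*/16}
Op 3: register job_C */16 -> active={job_A:*/4, job_C:*/16, job_E:*/16}
Op 4: unregister job_E -> active={job_A:*/4, job_C:*/16}
Op 5: register job_A */4 -> active={job_A:*/4, job_C:*/16}
Op 6: register job_E */13 -> active={job_A:*/4, job_C:*/16, job_E:*/13}
Op 7: unregister job_A -> active={job_C:*/16, job_E:*/13}
Op 8: register job_E */16 -> active={job_C:*/16, job_E:*/16}
Op 9: register job_B */9 -> active={job_B:*/9, job_C:*/16, job_E:*/16}
Op 10: register job_D */15 -> active={job_B:*/9, job_C:*/16, job_D:*/15, job_E:*/16}
Op 11: unregister job_E -> active={job_B:*/9, job_C:*/16, job_D:*/15}
Op 12: register job_C */17 -> active={job_B:*/9, job_C:*/17, job_D:*/15}
Op 13: unregister job_B -> active={job_C:*/17, job_D:*/15}
Op 14: register job_D */17 -> active={job_C:*/17, job_D:*/17}
Final interval of job_D = 17
Next fire of job_D after T=259: (259//17+1)*17 = 272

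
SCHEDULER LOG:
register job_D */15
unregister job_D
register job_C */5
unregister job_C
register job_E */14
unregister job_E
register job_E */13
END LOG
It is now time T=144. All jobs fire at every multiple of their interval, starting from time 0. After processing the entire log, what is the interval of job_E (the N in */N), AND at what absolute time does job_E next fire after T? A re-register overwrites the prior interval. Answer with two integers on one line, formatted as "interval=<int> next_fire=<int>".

Answer: interval=13 next_fire=156

Derivation:
Op 1: register job_D */15 -> active={job_D:*/15}
Op 2: unregister job_D -> active={}
Op 3: register job_C */5 -> active={job_C:*/5}
Op 4: unregister job_C -> active={}
Op 5: register job_E */14 -> active={job_E:*/14}
Op 6: unregister job_E -> active={}
Op 7: register job_E */13 -> active={job_E:*/13}
Final interval of job_E = 13
Next fire of job_E after T=144: (144//13+1)*13 = 156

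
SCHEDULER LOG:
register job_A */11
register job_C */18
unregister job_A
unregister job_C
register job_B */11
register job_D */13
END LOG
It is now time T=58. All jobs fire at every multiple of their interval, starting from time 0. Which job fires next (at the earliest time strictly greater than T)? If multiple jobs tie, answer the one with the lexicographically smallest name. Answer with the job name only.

Answer: job_D

Derivation:
Op 1: register job_A */11 -> active={job_A:*/11}
Op 2: register job_C */18 -> active={job_A:*/11, job_C:*/18}
Op 3: unregister job_A -> active={job_C:*/18}
Op 4: unregister job_C -> active={}
Op 5: register job_B */11 -> active={job_B:*/11}
Op 6: register job_D */13 -> active={job_B:*/11, job_D:*/13}
  job_B: interval 11, next fire after T=58 is 66
  job_D: interval 13, next fire after T=58 is 65
Earliest = 65, winner (lex tiebreak) = job_D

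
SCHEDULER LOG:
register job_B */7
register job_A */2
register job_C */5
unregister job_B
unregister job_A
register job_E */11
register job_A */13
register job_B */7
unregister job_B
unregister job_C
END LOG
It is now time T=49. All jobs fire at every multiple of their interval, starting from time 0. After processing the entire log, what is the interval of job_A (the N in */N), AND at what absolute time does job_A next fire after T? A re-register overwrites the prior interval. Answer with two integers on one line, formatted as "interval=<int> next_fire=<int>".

Op 1: register job_B */7 -> active={job_B:*/7}
Op 2: register job_A */2 -> active={job_A:*/2, job_B:*/7}
Op 3: register job_C */5 -> active={job_A:*/2, job_B:*/7, job_C:*/5}
Op 4: unregister job_B -> active={job_A:*/2, job_C:*/5}
Op 5: unregister job_A -> active={job_C:*/5}
Op 6: register job_E */11 -> active={job_C:*/5, job_E:*/11}
Op 7: register job_A */13 -> active={job_A:*/13, job_C:*/5, job_E:*/11}
Op 8: register job_B */7 -> active={job_A:*/13, job_B:*/7, job_C:*/5, job_E:*/11}
Op 9: unregister job_B -> active={job_A:*/13, job_C:*/5, job_E:*/11}
Op 10: unregister job_C -> active={job_A:*/13, job_E:*/11}
Final interval of job_A = 13
Next fire of job_A after T=49: (49//13+1)*13 = 52

Answer: interval=13 next_fire=52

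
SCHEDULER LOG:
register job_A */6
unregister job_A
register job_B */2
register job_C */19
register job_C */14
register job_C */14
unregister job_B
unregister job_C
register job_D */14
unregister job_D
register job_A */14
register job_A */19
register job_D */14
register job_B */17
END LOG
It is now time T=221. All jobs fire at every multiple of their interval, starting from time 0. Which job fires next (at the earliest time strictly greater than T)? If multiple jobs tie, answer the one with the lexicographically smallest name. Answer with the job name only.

Answer: job_D

Derivation:
Op 1: register job_A */6 -> active={job_A:*/6}
Op 2: unregister job_A -> active={}
Op 3: register job_B */2 -> active={job_B:*/2}
Op 4: register job_C */19 -> active={job_B:*/2, job_C:*/19}
Op 5: register job_C */14 -> active={job_B:*/2, job_C:*/14}
Op 6: register job_C */14 -> active={job_B:*/2, job_C:*/14}
Op 7: unregister job_B -> active={job_C:*/14}
Op 8: unregister job_C -> active={}
Op 9: register job_D */14 -> active={job_D:*/14}
Op 10: unregister job_D -> active={}
Op 11: register job_A */14 -> active={job_A:*/14}
Op 12: register job_A */19 -> active={job_A:*/19}
Op 13: register job_D */14 -> active={job_A:*/19, job_D:*/14}
Op 14: register job_B */17 -> active={job_A:*/19, job_B:*/17, job_D:*/14}
  job_A: interval 19, next fire after T=221 is 228
  job_B: interval 17, next fire after T=221 is 238
  job_D: interval 14, next fire after T=221 is 224
Earliest = 224, winner (lex tiebreak) = job_D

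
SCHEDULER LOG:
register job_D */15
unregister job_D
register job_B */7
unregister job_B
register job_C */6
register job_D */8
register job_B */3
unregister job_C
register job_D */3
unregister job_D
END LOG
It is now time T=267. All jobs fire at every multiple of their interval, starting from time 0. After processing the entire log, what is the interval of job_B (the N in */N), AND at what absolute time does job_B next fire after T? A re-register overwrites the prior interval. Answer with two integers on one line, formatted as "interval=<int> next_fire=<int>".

Op 1: register job_D */15 -> active={job_D:*/15}
Op 2: unregister job_D -> active={}
Op 3: register job_B */7 -> active={job_B:*/7}
Op 4: unregister job_B -> active={}
Op 5: register job_C */6 -> active={job_C:*/6}
Op 6: register job_D */8 -> active={job_C:*/6, job_D:*/8}
Op 7: register job_B */3 -> active={job_B:*/3, job_C:*/6, job_D:*/8}
Op 8: unregister job_C -> active={job_B:*/3, job_D:*/8}
Op 9: register job_D */3 -> active={job_B:*/3, job_D:*/3}
Op 10: unregister job_D -> active={job_B:*/3}
Final interval of job_B = 3
Next fire of job_B after T=267: (267//3+1)*3 = 270

Answer: interval=3 next_fire=270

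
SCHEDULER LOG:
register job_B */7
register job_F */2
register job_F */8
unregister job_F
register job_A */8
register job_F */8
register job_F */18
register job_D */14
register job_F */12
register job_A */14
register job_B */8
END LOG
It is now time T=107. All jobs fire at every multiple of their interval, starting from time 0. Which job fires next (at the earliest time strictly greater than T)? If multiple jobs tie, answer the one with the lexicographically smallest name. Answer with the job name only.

Answer: job_F

Derivation:
Op 1: register job_B */7 -> active={job_B:*/7}
Op 2: register job_F */2 -> active={job_B:*/7, job_F:*/2}
Op 3: register job_F */8 -> active={job_B:*/7, job_F:*/8}
Op 4: unregister job_F -> active={job_B:*/7}
Op 5: register job_A */8 -> active={job_A:*/8, job_B:*/7}
Op 6: register job_F */8 -> active={job_A:*/8, job_B:*/7, job_F:*/8}
Op 7: register job_F */18 -> active={job_A:*/8, job_B:*/7, job_F:*/18}
Op 8: register job_D */14 -> active={job_A:*/8, job_B:*/7, job_D:*/14, job_F:*/18}
Op 9: register job_F */12 -> active={job_A:*/8, job_B:*/7, job_D:*/14, job_F:*/12}
Op 10: register job_A */14 -> active={job_A:*/14, job_B:*/7, job_D:*/14, job_F:*/12}
Op 11: register job_B */8 -> active={job_A:*/14, job_B:*/8, job_D:*/14, job_F:*/12}
  job_A: interval 14, next fire after T=107 is 112
  job_B: interval 8, next fire after T=107 is 112
  job_D: interval 14, next fire after T=107 is 112
  job_F: interval 12, next fire after T=107 is 108
Earliest = 108, winner (lex tiebreak) = job_F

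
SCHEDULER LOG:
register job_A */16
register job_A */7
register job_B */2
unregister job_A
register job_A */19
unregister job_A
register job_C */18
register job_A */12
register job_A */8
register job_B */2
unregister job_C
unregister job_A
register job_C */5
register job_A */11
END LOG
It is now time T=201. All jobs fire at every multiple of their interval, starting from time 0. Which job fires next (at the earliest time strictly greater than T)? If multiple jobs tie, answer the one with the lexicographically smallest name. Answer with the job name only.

Answer: job_B

Derivation:
Op 1: register job_A */16 -> active={job_A:*/16}
Op 2: register job_A */7 -> active={job_A:*/7}
Op 3: register job_B */2 -> active={job_A:*/7, job_B:*/2}
Op 4: unregister job_A -> active={job_B:*/2}
Op 5: register job_A */19 -> active={job_A:*/19, job_B:*/2}
Op 6: unregister job_A -> active={job_B:*/2}
Op 7: register job_C */18 -> active={job_B:*/2, job_C:*/18}
Op 8: register job_A */12 -> active={job_A:*/12, job_B:*/2, job_C:*/18}
Op 9: register job_A */8 -> active={job_A:*/8, job_B:*/2, job_C:*/18}
Op 10: register job_B */2 -> active={job_A:*/8, job_B:*/2, job_C:*/18}
Op 11: unregister job_C -> active={job_A:*/8, job_B:*/2}
Op 12: unregister job_A -> active={job_B:*/2}
Op 13: register job_C */5 -> active={job_B:*/2, job_C:*/5}
Op 14: register job_A */11 -> active={job_A:*/11, job_B:*/2, job_C:*/5}
  job_A: interval 11, next fire after T=201 is 209
  job_B: interval 2, next fire after T=201 is 202
  job_C: interval 5, next fire after T=201 is 205
Earliest = 202, winner (lex tiebreak) = job_B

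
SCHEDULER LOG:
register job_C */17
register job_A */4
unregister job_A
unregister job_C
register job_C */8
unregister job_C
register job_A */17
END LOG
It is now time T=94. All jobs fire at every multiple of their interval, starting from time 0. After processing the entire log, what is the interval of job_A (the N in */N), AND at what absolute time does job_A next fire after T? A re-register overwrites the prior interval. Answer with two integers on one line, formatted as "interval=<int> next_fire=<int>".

Op 1: register job_C */17 -> active={job_C:*/17}
Op 2: register job_A */4 -> active={job_A:*/4, job_C:*/17}
Op 3: unregister job_A -> active={job_C:*/17}
Op 4: unregister job_C -> active={}
Op 5: register job_C */8 -> active={job_C:*/8}
Op 6: unregister job_C -> active={}
Op 7: register job_A */17 -> active={job_A:*/17}
Final interval of job_A = 17
Next fire of job_A after T=94: (94//17+1)*17 = 102

Answer: interval=17 next_fire=102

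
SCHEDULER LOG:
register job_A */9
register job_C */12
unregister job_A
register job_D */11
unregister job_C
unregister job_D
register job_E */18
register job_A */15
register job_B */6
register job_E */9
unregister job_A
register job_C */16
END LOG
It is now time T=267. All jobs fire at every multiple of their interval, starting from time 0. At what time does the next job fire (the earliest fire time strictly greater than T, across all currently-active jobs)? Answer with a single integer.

Op 1: register job_A */9 -> active={job_A:*/9}
Op 2: register job_C */12 -> active={job_A:*/9, job_C:*/12}
Op 3: unregister job_A -> active={job_C:*/12}
Op 4: register job_D */11 -> active={job_C:*/12, job_D:*/11}
Op 5: unregister job_C -> active={job_D:*/11}
Op 6: unregister job_D -> active={}
Op 7: register job_E */18 -> active={job_E:*/18}
Op 8: register job_A */15 -> active={job_A:*/15, job_E:*/18}
Op 9: register job_B */6 -> active={job_A:*/15, job_B:*/6, job_E:*/18}
Op 10: register job_E */9 -> active={job_A:*/15, job_B:*/6, job_E:*/9}
Op 11: unregister job_A -> active={job_B:*/6, job_E:*/9}
Op 12: register job_C */16 -> active={job_B:*/6, job_C:*/16, job_E:*/9}
  job_B: interval 6, next fire after T=267 is 270
  job_C: interval 16, next fire after T=267 is 272
  job_E: interval 9, next fire after T=267 is 270
Earliest fire time = 270 (job job_B)

Answer: 270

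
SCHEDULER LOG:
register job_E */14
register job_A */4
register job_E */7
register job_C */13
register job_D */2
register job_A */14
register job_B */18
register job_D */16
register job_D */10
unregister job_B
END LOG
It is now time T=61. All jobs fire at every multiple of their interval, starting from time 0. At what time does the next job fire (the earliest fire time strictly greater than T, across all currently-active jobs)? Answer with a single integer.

Op 1: register job_E */14 -> active={job_E:*/14}
Op 2: register job_A */4 -> active={job_A:*/4, job_E:*/14}
Op 3: register job_E */7 -> active={job_A:*/4, job_E:*/7}
Op 4: register job_C */13 -> active={job_A:*/4, job_C:*/13, job_E:*/7}
Op 5: register job_D */2 -> active={job_A:*/4, job_C:*/13, job_D:*/2, job_E:*/7}
Op 6: register job_A */14 -> active={job_A:*/14, job_C:*/13, job_D:*/2, job_E:*/7}
Op 7: register job_B */18 -> active={job_A:*/14, job_B:*/18, job_C:*/13, job_D:*/2, job_E:*/7}
Op 8: register job_D */16 -> active={job_A:*/14, job_B:*/18, job_C:*/13, job_D:*/16, job_E:*/7}
Op 9: register job_D */10 -> active={job_A:*/14, job_B:*/18, job_C:*/13, job_D:*/10, job_E:*/7}
Op 10: unregister job_B -> active={job_A:*/14, job_C:*/13, job_D:*/10, job_E:*/7}
  job_A: interval 14, next fire after T=61 is 70
  job_C: interval 13, next fire after T=61 is 65
  job_D: interval 10, next fire after T=61 is 70
  job_E: interval 7, next fire after T=61 is 63
Earliest fire time = 63 (job job_E)

Answer: 63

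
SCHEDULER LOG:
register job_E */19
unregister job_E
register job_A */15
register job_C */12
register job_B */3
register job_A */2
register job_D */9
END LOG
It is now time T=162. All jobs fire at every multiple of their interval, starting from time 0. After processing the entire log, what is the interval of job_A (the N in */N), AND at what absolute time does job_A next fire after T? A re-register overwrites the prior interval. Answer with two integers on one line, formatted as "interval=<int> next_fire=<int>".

Answer: interval=2 next_fire=164

Derivation:
Op 1: register job_E */19 -> active={job_E:*/19}
Op 2: unregister job_E -> active={}
Op 3: register job_A */15 -> active={job_A:*/15}
Op 4: register job_C */12 -> active={job_A:*/15, job_C:*/12}
Op 5: register job_B */3 -> active={job_A:*/15, job_B:*/3, job_C:*/12}
Op 6: register job_A */2 -> active={job_A:*/2, job_B:*/3, job_C:*/12}
Op 7: register job_D */9 -> active={job_A:*/2, job_B:*/3, job_C:*/12, job_D:*/9}
Final interval of job_A = 2
Next fire of job_A after T=162: (162//2+1)*2 = 164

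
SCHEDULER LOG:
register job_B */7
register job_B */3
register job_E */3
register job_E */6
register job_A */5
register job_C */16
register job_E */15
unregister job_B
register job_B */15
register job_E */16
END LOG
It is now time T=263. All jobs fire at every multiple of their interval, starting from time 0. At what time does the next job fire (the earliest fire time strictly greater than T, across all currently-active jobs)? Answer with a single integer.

Op 1: register job_B */7 -> active={job_B:*/7}
Op 2: register job_B */3 -> active={job_B:*/3}
Op 3: register job_E */3 -> active={job_B:*/3, job_E:*/3}
Op 4: register job_E */6 -> active={job_B:*/3, job_E:*/6}
Op 5: register job_A */5 -> active={job_A:*/5, job_B:*/3, job_E:*/6}
Op 6: register job_C */16 -> active={job_A:*/5, job_B:*/3, job_C:*/16, job_E:*/6}
Op 7: register job_E */15 -> active={job_A:*/5, job_B:*/3, job_C:*/16, job_E:*/15}
Op 8: unregister job_B -> active={job_A:*/5, job_C:*/16, job_E:*/15}
Op 9: register job_B */15 -> active={job_A:*/5, job_B:*/15, job_C:*/16, job_E:*/15}
Op 10: register job_E */16 -> active={job_A:*/5, job_B:*/15, job_C:*/16, job_E:*/16}
  job_A: interval 5, next fire after T=263 is 265
  job_B: interval 15, next fire after T=263 is 270
  job_C: interval 16, next fire after T=263 is 272
  job_E: interval 16, next fire after T=263 is 272
Earliest fire time = 265 (job job_A)

Answer: 265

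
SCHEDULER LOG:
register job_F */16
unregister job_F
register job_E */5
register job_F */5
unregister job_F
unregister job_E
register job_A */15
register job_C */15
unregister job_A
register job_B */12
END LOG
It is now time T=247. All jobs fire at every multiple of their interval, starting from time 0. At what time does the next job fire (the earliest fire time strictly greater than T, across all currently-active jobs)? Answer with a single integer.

Answer: 252

Derivation:
Op 1: register job_F */16 -> active={job_F:*/16}
Op 2: unregister job_F -> active={}
Op 3: register job_E */5 -> active={job_E:*/5}
Op 4: register job_F */5 -> active={job_E:*/5, job_F:*/5}
Op 5: unregister job_F -> active={job_E:*/5}
Op 6: unregister job_E -> active={}
Op 7: register job_A */15 -> active={job_A:*/15}
Op 8: register job_C */15 -> active={job_A:*/15, job_C:*/15}
Op 9: unregister job_A -> active={job_C:*/15}
Op 10: register job_B */12 -> active={job_B:*/12, job_C:*/15}
  job_B: interval 12, next fire after T=247 is 252
  job_C: interval 15, next fire after T=247 is 255
Earliest fire time = 252 (job job_B)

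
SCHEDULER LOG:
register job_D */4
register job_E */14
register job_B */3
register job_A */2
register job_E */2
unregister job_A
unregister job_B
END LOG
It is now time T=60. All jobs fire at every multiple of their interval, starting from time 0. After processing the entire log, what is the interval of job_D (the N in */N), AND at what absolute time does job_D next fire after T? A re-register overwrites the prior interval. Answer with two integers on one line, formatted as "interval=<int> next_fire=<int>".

Answer: interval=4 next_fire=64

Derivation:
Op 1: register job_D */4 -> active={job_D:*/4}
Op 2: register job_E */14 -> active={job_D:*/4, job_E:*/14}
Op 3: register job_B */3 -> active={job_B:*/3, job_D:*/4, job_E:*/14}
Op 4: register job_A */2 -> active={job_A:*/2, job_B:*/3, job_D:*/4, job_E:*/14}
Op 5: register job_E */2 -> active={job_A:*/2, job_B:*/3, job_D:*/4, job_E:*/2}
Op 6: unregister job_A -> active={job_B:*/3, job_D:*/4, job_E:*/2}
Op 7: unregister job_B -> active={job_D:*/4, job_E:*/2}
Final interval of job_D = 4
Next fire of job_D after T=60: (60//4+1)*4 = 64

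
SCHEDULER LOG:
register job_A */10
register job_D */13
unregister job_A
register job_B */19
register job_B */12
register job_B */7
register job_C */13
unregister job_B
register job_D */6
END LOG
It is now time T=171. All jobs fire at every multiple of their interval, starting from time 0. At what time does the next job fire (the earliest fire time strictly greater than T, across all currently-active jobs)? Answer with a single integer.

Answer: 174

Derivation:
Op 1: register job_A */10 -> active={job_A:*/10}
Op 2: register job_D */13 -> active={job_A:*/10, job_D:*/13}
Op 3: unregister job_A -> active={job_D:*/13}
Op 4: register job_B */19 -> active={job_B:*/19, job_D:*/13}
Op 5: register job_B */12 -> active={job_B:*/12, job_D:*/13}
Op 6: register job_B */7 -> active={job_B:*/7, job_D:*/13}
Op 7: register job_C */13 -> active={job_B:*/7, job_C:*/13, job_D:*/13}
Op 8: unregister job_B -> active={job_C:*/13, job_D:*/13}
Op 9: register job_D */6 -> active={job_C:*/13, job_D:*/6}
  job_C: interval 13, next fire after T=171 is 182
  job_D: interval 6, next fire after T=171 is 174
Earliest fire time = 174 (job job_D)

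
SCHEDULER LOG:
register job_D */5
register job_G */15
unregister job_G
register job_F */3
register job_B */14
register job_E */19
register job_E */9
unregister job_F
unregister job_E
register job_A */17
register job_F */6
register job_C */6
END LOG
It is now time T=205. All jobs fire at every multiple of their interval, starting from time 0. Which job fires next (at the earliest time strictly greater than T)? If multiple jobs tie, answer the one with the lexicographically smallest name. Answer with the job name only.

Answer: job_B

Derivation:
Op 1: register job_D */5 -> active={job_D:*/5}
Op 2: register job_G */15 -> active={job_D:*/5, job_G:*/15}
Op 3: unregister job_G -> active={job_D:*/5}
Op 4: register job_F */3 -> active={job_D:*/5, job_F:*/3}
Op 5: register job_B */14 -> active={job_B:*/14, job_D:*/5, job_F:*/3}
Op 6: register job_E */19 -> active={job_B:*/14, job_D:*/5, job_E:*/19, job_F:*/3}
Op 7: register job_E */9 -> active={job_B:*/14, job_D:*/5, job_E:*/9, job_F:*/3}
Op 8: unregister job_F -> active={job_B:*/14, job_D:*/5, job_E:*/9}
Op 9: unregister job_E -> active={job_B:*/14, job_D:*/5}
Op 10: register job_A */17 -> active={job_A:*/17, job_B:*/14, job_D:*/5}
Op 11: register job_F */6 -> active={job_A:*/17, job_B:*/14, job_D:*/5, job_F:*/6}
Op 12: register job_C */6 -> active={job_A:*/17, job_B:*/14, job_C:*/6, job_D:*/5, job_F:*/6}
  job_A: interval 17, next fire after T=205 is 221
  job_B: interval 14, next fire after T=205 is 210
  job_C: interval 6, next fire after T=205 is 210
  job_D: interval 5, next fire after T=205 is 210
  job_F: interval 6, next fire after T=205 is 210
Earliest = 210, winner (lex tiebreak) = job_B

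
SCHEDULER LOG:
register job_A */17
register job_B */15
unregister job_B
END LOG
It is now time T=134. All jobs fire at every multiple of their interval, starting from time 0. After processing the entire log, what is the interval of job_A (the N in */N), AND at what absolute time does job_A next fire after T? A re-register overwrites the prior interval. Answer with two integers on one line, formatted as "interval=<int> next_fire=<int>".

Answer: interval=17 next_fire=136

Derivation:
Op 1: register job_A */17 -> active={job_A:*/17}
Op 2: register job_B */15 -> active={job_A:*/17, job_B:*/15}
Op 3: unregister job_B -> active={job_A:*/17}
Final interval of job_A = 17
Next fire of job_A after T=134: (134//17+1)*17 = 136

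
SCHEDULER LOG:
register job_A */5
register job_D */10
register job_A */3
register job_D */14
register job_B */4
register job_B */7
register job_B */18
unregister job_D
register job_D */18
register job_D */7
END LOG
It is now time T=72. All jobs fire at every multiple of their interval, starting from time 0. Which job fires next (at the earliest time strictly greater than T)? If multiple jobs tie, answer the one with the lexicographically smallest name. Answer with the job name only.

Answer: job_A

Derivation:
Op 1: register job_A */5 -> active={job_A:*/5}
Op 2: register job_D */10 -> active={job_A:*/5, job_D:*/10}
Op 3: register job_A */3 -> active={job_A:*/3, job_D:*/10}
Op 4: register job_D */14 -> active={job_A:*/3, job_D:*/14}
Op 5: register job_B */4 -> active={job_A:*/3, job_B:*/4, job_D:*/14}
Op 6: register job_B */7 -> active={job_A:*/3, job_B:*/7, job_D:*/14}
Op 7: register job_B */18 -> active={job_A:*/3, job_B:*/18, job_D:*/14}
Op 8: unregister job_D -> active={job_A:*/3, job_B:*/18}
Op 9: register job_D */18 -> active={job_A:*/3, job_B:*/18, job_D:*/18}
Op 10: register job_D */7 -> active={job_A:*/3, job_B:*/18, job_D:*/7}
  job_A: interval 3, next fire after T=72 is 75
  job_B: interval 18, next fire after T=72 is 90
  job_D: interval 7, next fire after T=72 is 77
Earliest = 75, winner (lex tiebreak) = job_A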